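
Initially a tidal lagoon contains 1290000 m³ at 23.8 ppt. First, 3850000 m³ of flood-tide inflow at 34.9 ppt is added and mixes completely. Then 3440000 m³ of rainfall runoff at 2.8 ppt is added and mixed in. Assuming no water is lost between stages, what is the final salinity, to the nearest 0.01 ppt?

20.36 ppt

Total salt / total volume:
Initial salt = 1,290,000×23.8 = 30,702,000
After stage 1: salt = 30,702,000 + 3,850,000×34.9 = 165,067,000; volume = 5,140,000 m³; S = 32.114 ppt
After stage 2: salt = 165,067,000 + 3,440,000×2.8 = 174,699,000; volume = 8,580,000 m³
S = 174,699,000 / 8,580,000 = 20.3612 ppt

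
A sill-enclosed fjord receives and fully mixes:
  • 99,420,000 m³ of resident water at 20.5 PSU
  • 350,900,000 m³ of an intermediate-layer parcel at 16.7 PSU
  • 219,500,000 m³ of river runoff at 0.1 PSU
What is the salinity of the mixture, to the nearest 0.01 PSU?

Salt balance:
salt = 99,420,000×20.5 + 350,900,000×16.7 + 219,500,000×0.1 = 2,038,110,000 + 5,860,030,000 + 21,950,000 = 7,920,090,000
volume = 99,420,000 + 350,900,000 + 219,500,000 = 669,820,000 m³
S = 7,920,090,000 / 669,820,000 = 11.8242 PSU

11.82 PSU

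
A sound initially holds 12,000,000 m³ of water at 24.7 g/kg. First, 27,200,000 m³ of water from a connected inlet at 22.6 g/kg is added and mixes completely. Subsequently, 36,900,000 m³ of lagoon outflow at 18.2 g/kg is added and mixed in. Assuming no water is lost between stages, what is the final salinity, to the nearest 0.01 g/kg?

20.80 g/kg

Total salt / total volume:
Initial salt = 12,000,000×24.7 = 296,400,000
After stage 1: salt = 296,400,000 + 27,200,000×22.6 = 911,120,000; volume = 39,200,000 m³; S = 23.243 g/kg
After stage 2: salt = 911,120,000 + 36,900,000×18.2 = 1,582,700,000; volume = 76,100,000 m³
S = 1,582,700,000 / 76,100,000 = 20.7976 g/kg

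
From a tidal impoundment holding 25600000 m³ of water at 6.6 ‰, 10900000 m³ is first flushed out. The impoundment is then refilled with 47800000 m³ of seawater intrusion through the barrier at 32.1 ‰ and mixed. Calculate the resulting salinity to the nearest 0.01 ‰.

Remaining after removal: 14,700,000 m³ at 6.6 ‰ (salt = 97,020,000)
After addition: salt = 97,020,000 + 47,800,000×32.1 = 1,631,400,000; volume = 62,500,000 m³
S = 1,631,400,000 / 62,500,000 = 26.1024 ‰

26.10 ‰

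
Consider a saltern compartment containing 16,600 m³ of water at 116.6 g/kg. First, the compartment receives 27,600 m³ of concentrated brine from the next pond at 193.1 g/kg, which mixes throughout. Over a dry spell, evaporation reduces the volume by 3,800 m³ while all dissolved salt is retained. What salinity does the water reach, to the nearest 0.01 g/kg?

After mixing: salt = 16,600×116.6 + 27,600×193.1 = 7,265,120; volume = 44,200 m³
After evaporation: salt unchanged = 7,265,120; volume = 44,200 − 3,800 = 40,400 m³
S = 7,265,120 / 40,400 = 179.8297 g/kg

179.83 g/kg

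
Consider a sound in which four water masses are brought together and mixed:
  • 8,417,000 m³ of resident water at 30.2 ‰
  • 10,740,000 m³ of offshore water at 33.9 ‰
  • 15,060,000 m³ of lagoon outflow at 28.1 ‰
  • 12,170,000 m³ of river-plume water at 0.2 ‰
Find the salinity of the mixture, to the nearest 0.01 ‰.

22.50 ‰

Conserving salt mass:
salt = 8,417,000×30.2 + 10,740,000×33.9 + 15,060,000×28.1 + 12,170,000×0.2 = 254,193,400 + 364,086,000 + 423,186,000 + 2,434,000 = 1,043,899,400
volume = 8,417,000 + 10,740,000 + 15,060,000 + 12,170,000 = 46,387,000 m³
S = 1,043,899,400 / 46,387,000 = 22.5041 ‰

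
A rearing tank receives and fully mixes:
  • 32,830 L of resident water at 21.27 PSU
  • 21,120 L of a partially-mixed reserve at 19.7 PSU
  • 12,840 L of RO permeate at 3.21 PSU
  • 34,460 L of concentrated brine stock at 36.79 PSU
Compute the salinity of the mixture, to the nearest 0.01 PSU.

23.93 PSU

Conserving salt mass:
salt = 32,830×21.27 + 21,120×19.7 + 12,840×3.21 + 34,460×36.79 = 698,294.1 + 416,064 + 41,216.4 + 1,267,783.4 = 2,423,357.9
volume = 32,830 + 21,120 + 12,840 + 34,460 = 101,250 L
S = 2,423,357.9 / 101,250 = 23.9344 PSU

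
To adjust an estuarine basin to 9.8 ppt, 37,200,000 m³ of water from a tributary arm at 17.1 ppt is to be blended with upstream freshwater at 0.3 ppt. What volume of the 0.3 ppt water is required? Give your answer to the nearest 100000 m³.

28600000 m³

Salt balance: 37,200,000×17.1 + V×0.3 = (37,200,000+V)×9.8
636,120,000 + 0.3V = 364,560,000 + 9.8V
271,560,000 = 9.5V
V = 28,585,263.16 m³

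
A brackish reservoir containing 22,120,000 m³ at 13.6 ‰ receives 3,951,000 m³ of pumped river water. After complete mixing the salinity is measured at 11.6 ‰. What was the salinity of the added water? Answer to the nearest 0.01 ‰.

Salt balance: 22,120,000×13.6 + 3,951,000×S = 26,071,000×11.6
300,832,000 + 3,951,000·S = 302,423,600
S = (302,423,600 − 300,832,000) / 3,951,000 = 0.4028 ‰

0.40 ‰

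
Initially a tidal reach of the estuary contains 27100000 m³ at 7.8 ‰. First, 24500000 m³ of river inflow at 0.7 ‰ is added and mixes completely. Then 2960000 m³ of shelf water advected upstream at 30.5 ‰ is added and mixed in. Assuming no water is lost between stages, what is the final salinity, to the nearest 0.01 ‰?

Mass of salt is conserved:
Initial salt = 27,100,000×7.8 = 211,380,000
After stage 1: salt = 211,380,000 + 24,500,000×0.7 = 228,530,000; volume = 51,600,000 m³; S = 4.429 ‰
After stage 2: salt = 228,530,000 + 2,960,000×30.5 = 318,810,000; volume = 54,560,000 m³
S = 318,810,000 / 54,560,000 = 5.8433 ‰

5.84 ‰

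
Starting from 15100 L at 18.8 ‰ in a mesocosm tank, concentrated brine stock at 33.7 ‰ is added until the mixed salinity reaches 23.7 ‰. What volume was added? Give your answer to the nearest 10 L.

Salt balance: 15,100×18.8 + V×33.7 = (15,100+V)×23.7
283,880 + 33.7V = 357,870 + 23.7V
73,990 = 10V
V = 7,399 L

7400 L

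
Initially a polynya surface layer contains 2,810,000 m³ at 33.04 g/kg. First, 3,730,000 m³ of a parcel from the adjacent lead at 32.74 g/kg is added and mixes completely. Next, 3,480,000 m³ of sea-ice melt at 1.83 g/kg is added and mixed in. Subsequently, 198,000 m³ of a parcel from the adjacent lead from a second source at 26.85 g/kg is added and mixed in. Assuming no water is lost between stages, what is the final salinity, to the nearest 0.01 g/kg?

Salt balance:
Initial salt = 2,810,000×33.04 = 92,842,400
After stage 1: salt = 92,842,400 + 3,730,000×32.74 = 214,962,600; volume = 6,540,000 m³; S = 32.869 g/kg
After stage 2: salt = 214,962,600 + 3,480,000×1.83 = 221,331,000; volume = 10,020,000 m³; S = 22.089 g/kg
After stage 3: salt = 221,331,000 + 198,000×26.85 = 226,647,300; volume = 10,218,000 m³
S = 226,647,300 / 10,218,000 = 22.1812 g/kg

22.18 g/kg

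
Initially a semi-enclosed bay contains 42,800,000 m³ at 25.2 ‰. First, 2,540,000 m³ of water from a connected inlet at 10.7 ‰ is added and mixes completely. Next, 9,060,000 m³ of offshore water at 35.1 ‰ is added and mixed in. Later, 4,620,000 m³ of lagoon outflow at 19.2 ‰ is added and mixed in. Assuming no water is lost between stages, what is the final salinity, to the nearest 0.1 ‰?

25.6 ‰

Weighted by volume,
Initial salt = 42,800,000×25.2 = 1,078,560,000
After stage 1: salt = 1,078,560,000 + 2,540,000×10.7 = 1,105,738,000; volume = 45,340,000 m³; S = 24.388 ‰
After stage 2: salt = 1,105,738,000 + 9,060,000×35.1 = 1,423,744,000; volume = 54,400,000 m³; S = 26.172 ‰
After stage 3: salt = 1,423,744,000 + 4,620,000×19.2 = 1,512,448,000; volume = 59,020,000 m³
S = 1,512,448,000 / 59,020,000 = 25.626 ‰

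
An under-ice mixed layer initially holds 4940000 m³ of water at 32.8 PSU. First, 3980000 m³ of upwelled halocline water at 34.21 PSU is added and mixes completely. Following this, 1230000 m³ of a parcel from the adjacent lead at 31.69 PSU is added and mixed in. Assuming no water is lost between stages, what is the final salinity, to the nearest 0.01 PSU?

33.22 PSU

Conserving salt mass:
Initial salt = 4,940,000×32.8 = 162,032,000
After stage 1: salt = 162,032,000 + 3,980,000×34.21 = 298,187,800; volume = 8,920,000 m³; S = 33.429 PSU
After stage 2: salt = 298,187,800 + 1,230,000×31.69 = 337,166,500; volume = 10,150,000 m³
S = 337,166,500 / 10,150,000 = 33.2184 PSU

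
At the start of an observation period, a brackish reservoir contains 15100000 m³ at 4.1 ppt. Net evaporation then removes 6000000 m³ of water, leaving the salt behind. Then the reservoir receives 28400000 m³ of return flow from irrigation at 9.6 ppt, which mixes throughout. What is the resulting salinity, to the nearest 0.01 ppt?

8.92 ppt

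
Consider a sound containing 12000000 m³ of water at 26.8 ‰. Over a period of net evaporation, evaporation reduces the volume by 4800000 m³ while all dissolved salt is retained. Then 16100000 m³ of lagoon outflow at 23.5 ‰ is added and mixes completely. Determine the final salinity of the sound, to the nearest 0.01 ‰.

30.04 ‰

After evaporation: salt = 12,000,000×26.8 = 321,600,000; volume = 12,000,000 − 4,800,000 = 7,200,000 m³
After mixing: salt = 321,600,000 + 16,100,000×23.5 = 699,950,000; volume = 7,200,000 + 16,100,000 = 23,300,000 m³
S = 699,950,000 / 23,300,000 = 30.0408 ‰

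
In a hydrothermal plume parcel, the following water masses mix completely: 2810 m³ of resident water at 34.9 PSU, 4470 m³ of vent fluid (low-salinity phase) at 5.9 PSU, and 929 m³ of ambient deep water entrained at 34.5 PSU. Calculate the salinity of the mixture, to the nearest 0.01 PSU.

19.06 PSU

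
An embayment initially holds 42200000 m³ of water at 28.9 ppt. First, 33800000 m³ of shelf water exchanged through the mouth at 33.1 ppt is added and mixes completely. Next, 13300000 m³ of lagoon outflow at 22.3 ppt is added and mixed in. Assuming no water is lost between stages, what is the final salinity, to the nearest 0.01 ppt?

29.51 ppt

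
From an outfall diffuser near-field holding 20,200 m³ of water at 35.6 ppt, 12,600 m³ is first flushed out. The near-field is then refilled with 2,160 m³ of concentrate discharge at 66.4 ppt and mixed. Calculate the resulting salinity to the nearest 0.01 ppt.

42.42 ppt

Remaining after removal: 7,600 m³ at 35.6 ppt (salt = 270,560)
After addition: salt = 270,560 + 2,160×66.4 = 413,984; volume = 9,760 m³
S = 413,984 / 9,760 = 42.4164 ppt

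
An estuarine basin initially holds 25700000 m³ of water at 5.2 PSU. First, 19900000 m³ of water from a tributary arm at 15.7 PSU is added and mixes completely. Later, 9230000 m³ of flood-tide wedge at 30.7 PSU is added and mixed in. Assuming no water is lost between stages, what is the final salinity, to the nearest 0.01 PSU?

Total salt / total volume:
Initial salt = 25,700,000×5.2 = 133,640,000
After stage 1: salt = 133,640,000 + 19,900,000×15.7 = 446,070,000; volume = 45,600,000 m³; S = 9.782 PSU
After stage 2: salt = 446,070,000 + 9,230,000×30.7 = 729,431,000; volume = 54,830,000 m³
S = 729,431,000 / 54,830,000 = 13.3035 PSU

13.30 PSU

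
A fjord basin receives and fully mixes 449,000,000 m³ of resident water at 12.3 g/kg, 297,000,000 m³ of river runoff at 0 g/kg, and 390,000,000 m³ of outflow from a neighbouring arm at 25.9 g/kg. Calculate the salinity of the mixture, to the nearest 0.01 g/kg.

13.75 g/kg

Conserving salt mass:
salt = 449,000,000×12.3 + 297,000,000×0 + 390,000,000×25.9 = 5,522,700,000 + 0 + 10,101,000,000 = 15,623,700,000
volume = 449,000,000 + 297,000,000 + 390,000,000 = 1,136,000,000 m³
S = 15,623,700,000 / 1,136,000,000 = 13.7533 g/kg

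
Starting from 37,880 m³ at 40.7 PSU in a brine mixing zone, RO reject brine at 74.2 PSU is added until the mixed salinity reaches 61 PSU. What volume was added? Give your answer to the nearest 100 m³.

Salt balance: 37,880×40.7 + V×74.2 = (37,880+V)×61
1,541,716 + 74.2V = 2,310,680 + 61V
768,964 = 13.2V
V = 58,254.85 m³

58300 m³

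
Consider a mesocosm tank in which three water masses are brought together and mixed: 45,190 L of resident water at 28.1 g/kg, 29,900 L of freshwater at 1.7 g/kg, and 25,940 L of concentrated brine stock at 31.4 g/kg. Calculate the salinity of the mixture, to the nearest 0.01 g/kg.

21.13 g/kg

Total salt / total volume:
salt = 45,190×28.1 + 29,900×1.7 + 25,940×31.4 = 1,269,839 + 50,830 + 814,516 = 2,135,185
volume = 45,190 + 29,900 + 25,940 = 101,030 L
S = 2,135,185 / 101,030 = 21.1342 g/kg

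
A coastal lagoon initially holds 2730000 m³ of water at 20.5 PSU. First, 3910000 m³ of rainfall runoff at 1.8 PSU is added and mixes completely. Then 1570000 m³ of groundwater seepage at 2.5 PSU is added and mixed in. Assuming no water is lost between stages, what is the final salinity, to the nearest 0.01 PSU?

Salt balance:
Initial salt = 2,730,000×20.5 = 55,965,000
After stage 1: salt = 55,965,000 + 3,910,000×1.8 = 63,003,000; volume = 6,640,000 m³; S = 9.488 PSU
After stage 2: salt = 63,003,000 + 1,570,000×2.5 = 66,928,000; volume = 8,210,000 m³
S = 66,928,000 / 8,210,000 = 8.152 PSU

8.15 PSU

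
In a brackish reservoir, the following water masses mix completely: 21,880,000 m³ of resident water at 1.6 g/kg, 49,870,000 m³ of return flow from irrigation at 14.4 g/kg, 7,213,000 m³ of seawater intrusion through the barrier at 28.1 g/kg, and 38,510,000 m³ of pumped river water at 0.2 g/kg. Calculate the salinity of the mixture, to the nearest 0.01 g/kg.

8.20 g/kg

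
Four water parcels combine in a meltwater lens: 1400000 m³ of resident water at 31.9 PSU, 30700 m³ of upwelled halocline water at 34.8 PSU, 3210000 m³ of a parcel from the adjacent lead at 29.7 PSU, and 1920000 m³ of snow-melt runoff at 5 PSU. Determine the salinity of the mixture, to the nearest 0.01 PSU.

Conserving salt mass:
salt = 1,400,000×31.9 + 30,700×34.8 + 3,210,000×29.7 + 1,920,000×5 = 44,660,000 + 1,068,360 + 95,337,000 + 9,600,000 = 150,665,360
volume = 1,400,000 + 30,700 + 3,210,000 + 1,920,000 = 6,560,700 m³
S = 150,665,360 / 6,560,700 = 22.9648 PSU

22.96 PSU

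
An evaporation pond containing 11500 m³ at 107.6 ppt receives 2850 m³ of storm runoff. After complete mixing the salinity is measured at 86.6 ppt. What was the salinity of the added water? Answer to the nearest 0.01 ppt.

Salt balance: 11,500×107.6 + 2,850×S = 14,350×86.6
1,237,400 + 2,850·S = 1,242,710
S = (1,242,710 − 1,237,400) / 2,850 = 1.8632 ppt

1.86 ppt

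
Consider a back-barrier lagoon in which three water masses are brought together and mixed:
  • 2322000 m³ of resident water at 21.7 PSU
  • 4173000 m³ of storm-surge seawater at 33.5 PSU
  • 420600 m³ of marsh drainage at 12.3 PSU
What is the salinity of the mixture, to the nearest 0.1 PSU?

Salt balance:
salt = 2,322,000×21.7 + 4,173,000×33.5 + 420,600×12.3 = 50,387,400 + 139,795,500 + 5,173,380 = 195,356,280
volume = 2,322,000 + 4,173,000 + 420,600 = 6,915,600 m³
S = 195,356,280 / 6,915,600 = 28.249 PSU

28.2 PSU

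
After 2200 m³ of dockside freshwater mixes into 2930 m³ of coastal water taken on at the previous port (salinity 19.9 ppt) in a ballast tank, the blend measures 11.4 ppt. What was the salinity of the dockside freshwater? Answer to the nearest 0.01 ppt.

Salt balance: 2,930×19.9 + 2,200×S = 5,130×11.4
58,307 + 2,200·S = 58,482
S = (58,482 − 58,307) / 2,200 = 0.0795 ppt

0.08 ppt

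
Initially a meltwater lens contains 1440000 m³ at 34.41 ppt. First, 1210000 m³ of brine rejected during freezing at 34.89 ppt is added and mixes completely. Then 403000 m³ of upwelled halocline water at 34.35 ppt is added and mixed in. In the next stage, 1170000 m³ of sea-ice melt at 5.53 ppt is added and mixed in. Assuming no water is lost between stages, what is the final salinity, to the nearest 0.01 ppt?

Salt balance:
Initial salt = 1,440,000×34.41 = 49,550,400
After stage 1: salt = 49,550,400 + 1,210,000×34.89 = 91,767,300; volume = 2,650,000 m³; S = 34.629 ppt
After stage 2: salt = 91,767,300 + 403,000×34.35 = 105,610,350; volume = 3,053,000 m³; S = 34.592 ppt
After stage 3: salt = 105,610,350 + 1,170,000×5.53 = 112,080,450; volume = 4,223,000 m³
S = 112,080,450 / 4,223,000 = 26.5405 ppt

26.54 ppt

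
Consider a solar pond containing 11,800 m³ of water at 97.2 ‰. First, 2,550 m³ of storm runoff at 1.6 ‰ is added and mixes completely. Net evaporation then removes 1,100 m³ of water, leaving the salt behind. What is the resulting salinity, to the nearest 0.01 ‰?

86.87 ‰

After mixing: salt = 11,800×97.2 + 2,550×1.6 = 1,151,040; volume = 14,350 m³
After evaporation: salt unchanged = 1,151,040; volume = 14,350 − 1,100 = 13,250 m³
S = 1,151,040 / 13,250 = 86.8709 ‰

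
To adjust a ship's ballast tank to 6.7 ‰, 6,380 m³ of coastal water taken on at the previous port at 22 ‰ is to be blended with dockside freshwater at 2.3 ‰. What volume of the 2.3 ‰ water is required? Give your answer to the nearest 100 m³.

22200 m³

Salt balance: 6,380×22 + V×2.3 = (6,380+V)×6.7
140,360 + 2.3V = 42,746 + 6.7V
97,614 = 4.4V
V = 22,185 m³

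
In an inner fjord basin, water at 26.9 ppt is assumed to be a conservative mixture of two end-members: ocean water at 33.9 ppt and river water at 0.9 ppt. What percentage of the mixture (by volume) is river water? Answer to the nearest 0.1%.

21.2%

Let f be the freshwater fraction. Salt balance per unit volume:
f×0.9 + (1−f)×33.9 = 26.9
f = (33.9 − 26.9) / (33.9 − 0.9) = 7/33 = 0.2121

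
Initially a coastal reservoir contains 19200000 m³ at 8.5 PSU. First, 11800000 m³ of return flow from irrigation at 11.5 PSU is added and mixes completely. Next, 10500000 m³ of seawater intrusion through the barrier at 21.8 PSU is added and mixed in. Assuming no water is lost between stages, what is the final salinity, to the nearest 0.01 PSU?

12.72 PSU

Total salt / total volume:
Initial salt = 19,200,000×8.5 = 163,200,000
After stage 1: salt = 163,200,000 + 11,800,000×11.5 = 298,900,000; volume = 31,000,000 m³; S = 9.642 PSU
After stage 2: salt = 298,900,000 + 10,500,000×21.8 = 527,800,000; volume = 41,500,000 m³
S = 527,800,000 / 41,500,000 = 12.7181 PSU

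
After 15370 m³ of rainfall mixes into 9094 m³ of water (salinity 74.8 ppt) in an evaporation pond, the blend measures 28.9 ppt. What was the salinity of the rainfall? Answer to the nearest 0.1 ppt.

1.7 ppt

Salt balance: 9,094×74.8 + 15,370×S = 24,464×28.9
680,231.2 + 15,370·S = 707,009.6
S = (707,009.6 − 680,231.2) / 15,370 = 1.7423 ppt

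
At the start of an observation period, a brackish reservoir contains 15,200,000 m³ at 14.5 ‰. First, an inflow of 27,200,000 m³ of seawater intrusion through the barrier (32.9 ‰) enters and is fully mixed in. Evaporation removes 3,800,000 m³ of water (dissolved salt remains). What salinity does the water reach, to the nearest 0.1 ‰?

28.9 ‰

After mixing: salt = 15,200,000×14.5 + 27,200,000×32.9 = 1,115,280,000; volume = 42,400,000 m³
After evaporation: salt unchanged = 1,115,280,000; volume = 42,400,000 − 3,800,000 = 38,600,000 m³
S = 1,115,280,000 / 38,600,000 = 28.8933 ‰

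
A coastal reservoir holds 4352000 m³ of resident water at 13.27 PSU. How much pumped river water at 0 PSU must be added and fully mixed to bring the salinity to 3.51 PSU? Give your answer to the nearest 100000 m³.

Salt balance: 4,352,000×13.27 + V×0 = (4,352,000+V)×3.51
57,751,040 + 0V = 15,275,520 + 3.51V
42,475,520 = 3.51V
V = 12,101,287.75 m³

12100000 m³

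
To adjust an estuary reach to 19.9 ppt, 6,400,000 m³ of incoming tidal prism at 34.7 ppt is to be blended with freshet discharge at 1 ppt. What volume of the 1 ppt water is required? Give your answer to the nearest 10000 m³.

5010000 m³

Salt balance: 6,400,000×34.7 + V×1 = (6,400,000+V)×19.9
222,080,000 + 1V = 127,360,000 + 19.9V
94,720,000 = 18.9V
V = 5,011,640.21 m³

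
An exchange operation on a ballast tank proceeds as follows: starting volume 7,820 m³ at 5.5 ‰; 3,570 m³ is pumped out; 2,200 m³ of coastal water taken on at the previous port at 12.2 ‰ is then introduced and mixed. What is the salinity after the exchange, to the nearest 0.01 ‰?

7.79 ‰

Remaining after removal: 4,250 m³ at 5.5 ‰ (salt = 23,375)
After addition: salt = 23,375 + 2,200×12.2 = 50,215; volume = 6,450 m³
S = 50,215 / 6,450 = 7.7853 ‰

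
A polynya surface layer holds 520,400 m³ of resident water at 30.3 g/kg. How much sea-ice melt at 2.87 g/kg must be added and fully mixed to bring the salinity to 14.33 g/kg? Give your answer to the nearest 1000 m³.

725000 m³

Salt balance: 520,400×30.3 + V×2.87 = (520,400+V)×14.33
15,768,120 + 2.87V = 7,457,332 + 14.33V
8,310,788 = 11.46V
V = 725,199.65 m³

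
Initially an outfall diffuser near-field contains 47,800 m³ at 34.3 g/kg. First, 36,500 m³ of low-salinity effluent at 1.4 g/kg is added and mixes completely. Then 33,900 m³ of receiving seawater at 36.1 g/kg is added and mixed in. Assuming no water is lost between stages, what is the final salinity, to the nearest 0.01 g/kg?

Conserving salt mass:
Initial salt = 47,800×34.3 = 1,639,540
After stage 1: salt = 1,639,540 + 36,500×1.4 = 1,690,640; volume = 84,300 m³; S = 20.055 g/kg
After stage 2: salt = 1,690,640 + 33,900×36.1 = 2,914,430; volume = 118,200 m³
S = 2,914,430 / 118,200 = 24.6568 g/kg

24.66 g/kg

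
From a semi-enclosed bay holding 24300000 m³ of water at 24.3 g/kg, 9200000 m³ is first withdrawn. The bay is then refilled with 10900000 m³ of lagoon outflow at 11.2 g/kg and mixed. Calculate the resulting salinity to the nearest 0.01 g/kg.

Remaining after removal: 15,100,000 m³ at 24.3 g/kg (salt = 366,930,000)
After addition: salt = 366,930,000 + 10,900,000×11.2 = 489,010,000; volume = 26,000,000 m³
S = 489,010,000 / 26,000,000 = 18.8081 g/kg

18.81 g/kg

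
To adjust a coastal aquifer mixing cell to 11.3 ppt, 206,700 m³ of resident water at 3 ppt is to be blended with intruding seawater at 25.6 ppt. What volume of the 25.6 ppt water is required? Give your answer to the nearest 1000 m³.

Salt balance: 206,700×3 + V×25.6 = (206,700+V)×11.3
620,100 + 25.6V = 2,335,710 + 11.3V
1,715,610 = 14.3V
V = 119,972.73 m³

120000 m³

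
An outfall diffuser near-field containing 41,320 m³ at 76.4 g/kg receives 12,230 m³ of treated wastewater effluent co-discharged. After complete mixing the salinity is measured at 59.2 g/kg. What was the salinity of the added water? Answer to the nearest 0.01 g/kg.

Salt balance: 41,320×76.4 + 12,230×S = 53,550×59.2
3,156,848 + 12,230·S = 3,170,160
S = (3,170,160 − 3,156,848) / 12,230 = 1.0885 g/kg

1.09 g/kg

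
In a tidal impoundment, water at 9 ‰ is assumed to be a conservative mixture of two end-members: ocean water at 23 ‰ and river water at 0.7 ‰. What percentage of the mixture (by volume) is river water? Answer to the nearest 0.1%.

Let f be the freshwater fraction. Salt balance per unit volume:
f×0.7 + (1−f)×23 = 9
f = (23 − 9) / (23 − 0.7) = 14/22.3 = 0.6278

62.8%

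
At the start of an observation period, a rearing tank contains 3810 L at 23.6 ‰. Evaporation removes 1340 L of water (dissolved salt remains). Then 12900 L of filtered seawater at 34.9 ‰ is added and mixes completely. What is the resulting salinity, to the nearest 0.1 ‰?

35.1 ‰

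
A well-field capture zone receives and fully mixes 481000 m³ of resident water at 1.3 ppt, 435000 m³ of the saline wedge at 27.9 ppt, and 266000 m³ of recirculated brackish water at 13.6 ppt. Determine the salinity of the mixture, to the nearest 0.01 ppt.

13.86 ppt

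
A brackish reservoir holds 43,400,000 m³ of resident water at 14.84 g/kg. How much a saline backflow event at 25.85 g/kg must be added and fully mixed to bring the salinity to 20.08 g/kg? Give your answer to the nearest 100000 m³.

39400000 m³

Salt balance: 43,400,000×14.84 + V×25.85 = (43,400,000+V)×20.08
644,056,000 + 25.85V = 871,472,000 + 20.08V
227,416,000 = 5.77V
V = 39,413,518.2 m³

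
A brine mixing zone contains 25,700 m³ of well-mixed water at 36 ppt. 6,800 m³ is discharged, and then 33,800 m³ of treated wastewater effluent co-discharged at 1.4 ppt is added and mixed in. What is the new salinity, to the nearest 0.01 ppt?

13.81 ppt

Remaining after removal: 18,900 m³ at 36 ppt (salt = 680,400)
After addition: salt = 680,400 + 33,800×1.4 = 727,720; volume = 52,700 m³
S = 727,720 / 52,700 = 13.8087 ppt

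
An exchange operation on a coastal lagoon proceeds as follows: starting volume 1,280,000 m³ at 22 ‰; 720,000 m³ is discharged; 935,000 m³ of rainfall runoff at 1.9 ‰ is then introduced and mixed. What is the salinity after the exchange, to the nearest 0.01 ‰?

9.43 ‰

Remaining after removal: 560,000 m³ at 22 ‰ (salt = 12,320,000)
After addition: salt = 12,320,000 + 935,000×1.9 = 14,096,500; volume = 1,495,000 m³
S = 14,096,500 / 1,495,000 = 9.4291 ‰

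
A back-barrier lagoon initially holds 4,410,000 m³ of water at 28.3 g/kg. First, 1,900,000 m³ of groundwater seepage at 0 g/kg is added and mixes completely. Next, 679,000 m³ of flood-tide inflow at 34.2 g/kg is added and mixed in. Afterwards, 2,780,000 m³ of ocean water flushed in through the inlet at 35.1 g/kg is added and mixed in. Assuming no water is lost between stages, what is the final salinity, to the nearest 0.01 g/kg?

25.14 g/kg

Conserving salt mass:
Initial salt = 4,410,000×28.3 = 124,803,000
After stage 1: salt = 124,803,000 + 1,900,000×0 = 124,803,000; volume = 6,310,000 m³; S = 19.779 g/kg
After stage 2: salt = 124,803,000 + 679,000×34.2 = 148,024,800; volume = 6,989,000 m³; S = 21.18 g/kg
After stage 3: salt = 148,024,800 + 2,780,000×35.1 = 245,602,800; volume = 9,769,000 m³
S = 245,602,800 / 9,769,000 = 25.141 g/kg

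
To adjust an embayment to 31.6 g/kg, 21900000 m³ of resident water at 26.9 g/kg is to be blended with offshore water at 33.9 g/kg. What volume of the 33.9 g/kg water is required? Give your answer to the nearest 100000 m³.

44800000 m³

Salt balance: 21,900,000×26.9 + V×33.9 = (21,900,000+V)×31.6
589,110,000 + 33.9V = 692,040,000 + 31.6V
102,930,000 = 2.3V
V = 44,752,173.91 m³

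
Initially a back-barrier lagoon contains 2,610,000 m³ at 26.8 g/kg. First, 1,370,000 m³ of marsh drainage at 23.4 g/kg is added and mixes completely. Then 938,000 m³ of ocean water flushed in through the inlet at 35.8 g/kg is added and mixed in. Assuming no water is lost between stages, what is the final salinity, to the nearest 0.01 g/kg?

27.57 g/kg

Mass of salt is conserved:
Initial salt = 2,610,000×26.8 = 69,948,000
After stage 1: salt = 69,948,000 + 1,370,000×23.4 = 102,006,000; volume = 3,980,000 m³; S = 25.63 g/kg
After stage 2: salt = 102,006,000 + 938,000×35.8 = 135,586,400; volume = 4,918,000 m³
S = 135,586,400 / 4,918,000 = 27.5694 g/kg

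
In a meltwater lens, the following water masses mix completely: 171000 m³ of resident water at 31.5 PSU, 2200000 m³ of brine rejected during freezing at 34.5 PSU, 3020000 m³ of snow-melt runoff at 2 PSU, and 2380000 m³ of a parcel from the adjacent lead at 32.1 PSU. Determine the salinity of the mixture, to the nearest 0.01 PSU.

Salt balance:
salt = 171,000×31.5 + 2,200,000×34.5 + 3,020,000×2 + 2,380,000×32.1 = 5,386,500 + 75,900,000 + 6,040,000 + 76,398,000 = 163,724,500
volume = 171,000 + 2,200,000 + 3,020,000 + 2,380,000 = 7,771,000 m³
S = 163,724,500 / 7,771,000 = 21.0687 PSU

21.07 PSU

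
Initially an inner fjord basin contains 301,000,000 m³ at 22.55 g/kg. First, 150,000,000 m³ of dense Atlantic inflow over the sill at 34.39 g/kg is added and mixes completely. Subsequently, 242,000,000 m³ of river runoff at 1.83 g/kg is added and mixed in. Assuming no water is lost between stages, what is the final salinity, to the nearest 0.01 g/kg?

Salt balance:
Initial salt = 301,000,000×22.55 = 6,787,550,000
After stage 1: salt = 6,787,550,000 + 150,000,000×34.39 = 11,946,050,000; volume = 451,000,000 m³; S = 26.488 g/kg
After stage 2: salt = 11,946,050,000 + 242,000,000×1.83 = 12,388,910,000; volume = 693,000,000 m³
S = 12,388,910,000 / 693,000,000 = 17.8772 g/kg

17.88 g/kg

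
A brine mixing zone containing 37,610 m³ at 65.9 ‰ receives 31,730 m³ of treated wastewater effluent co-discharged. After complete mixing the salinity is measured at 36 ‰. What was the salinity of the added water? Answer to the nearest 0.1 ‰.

0.6 ‰

Salt balance: 37,610×65.9 + 31,730×S = 69,340×36
2,478,499 + 31,730·S = 2,496,240
S = (2,496,240 − 2,478,499) / 31,730 = 0.5591 ‰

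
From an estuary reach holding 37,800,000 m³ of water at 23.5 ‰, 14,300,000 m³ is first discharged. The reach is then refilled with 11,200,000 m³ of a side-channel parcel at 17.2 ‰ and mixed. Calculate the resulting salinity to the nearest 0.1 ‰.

Remaining after removal: 23,500,000 m³ at 23.5 ‰ (salt = 552,250,000)
After addition: salt = 552,250,000 + 11,200,000×17.2 = 744,890,000; volume = 34,700,000 m³
S = 744,890,000 / 34,700,000 = 21.4666 ‰

21.5 ‰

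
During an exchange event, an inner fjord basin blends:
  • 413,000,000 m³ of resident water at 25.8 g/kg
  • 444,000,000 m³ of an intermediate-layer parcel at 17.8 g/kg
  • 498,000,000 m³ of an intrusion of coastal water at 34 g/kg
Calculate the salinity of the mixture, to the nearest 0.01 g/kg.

Mass of salt is conserved:
salt = 413,000,000×25.8 + 444,000,000×17.8 + 498,000,000×34 = 10,655,400,000 + 7,903,200,000 + 16,932,000,000 = 35,490,600,000
volume = 413,000,000 + 444,000,000 + 498,000,000 = 1,355,000,000 m³
S = 35,490,600,000 / 1,355,000,000 = 26.1923 g/kg

26.19 g/kg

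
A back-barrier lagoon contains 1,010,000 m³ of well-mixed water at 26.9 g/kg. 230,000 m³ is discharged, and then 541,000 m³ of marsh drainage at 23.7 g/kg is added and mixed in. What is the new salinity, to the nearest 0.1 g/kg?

Remaining after removal: 780,000 m³ at 26.9 g/kg (salt = 20,982,000)
After addition: salt = 20,982,000 + 541,000×23.7 = 33,803,700; volume = 1,321,000 m³
S = 33,803,700 / 1,321,000 = 25.5895 g/kg

25.6 g/kg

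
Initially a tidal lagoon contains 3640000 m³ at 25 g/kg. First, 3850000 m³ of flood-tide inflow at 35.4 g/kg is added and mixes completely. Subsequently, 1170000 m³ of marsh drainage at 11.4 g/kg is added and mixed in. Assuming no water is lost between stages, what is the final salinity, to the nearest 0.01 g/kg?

27.79 g/kg

Conserving salt mass:
Initial salt = 3,640,000×25 = 91,000,000
After stage 1: salt = 91,000,000 + 3,850,000×35.4 = 227,290,000; volume = 7,490,000 m³; S = 30.346 g/kg
After stage 2: salt = 227,290,000 + 1,170,000×11.4 = 240,628,000; volume = 8,660,000 m³
S = 240,628,000 / 8,660,000 = 27.7861 g/kg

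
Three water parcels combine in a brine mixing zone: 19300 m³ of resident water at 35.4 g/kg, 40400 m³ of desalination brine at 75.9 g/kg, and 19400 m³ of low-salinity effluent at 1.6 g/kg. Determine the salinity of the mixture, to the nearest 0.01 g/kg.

Total salt / total volume:
salt = 19,300×35.4 + 40,400×75.9 + 19,400×1.6 = 683,220 + 3,066,360 + 31,040 = 3,780,620
volume = 19,300 + 40,400 + 19,400 = 79,100 m³
S = 3,780,620 / 79,100 = 47.7954 g/kg

47.80 g/kg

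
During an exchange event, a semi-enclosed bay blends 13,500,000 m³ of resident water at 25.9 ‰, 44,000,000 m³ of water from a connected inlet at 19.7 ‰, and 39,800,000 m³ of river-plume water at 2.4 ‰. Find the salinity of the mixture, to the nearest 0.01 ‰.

Total salt / total volume:
salt = 13,500,000×25.9 + 44,000,000×19.7 + 39,800,000×2.4 = 349,650,000 + 866,800,000 + 95,520,000 = 1,311,970,000
volume = 13,500,000 + 44,000,000 + 39,800,000 = 97,300,000 m³
S = 1,311,970,000 / 97,300,000 = 13.4838 ‰

13.48 ‰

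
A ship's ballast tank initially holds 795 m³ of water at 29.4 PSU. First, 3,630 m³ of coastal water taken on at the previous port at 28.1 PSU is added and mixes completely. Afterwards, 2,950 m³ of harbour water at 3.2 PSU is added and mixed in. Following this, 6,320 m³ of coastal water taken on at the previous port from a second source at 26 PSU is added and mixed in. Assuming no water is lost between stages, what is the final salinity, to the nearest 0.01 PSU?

21.84 PSU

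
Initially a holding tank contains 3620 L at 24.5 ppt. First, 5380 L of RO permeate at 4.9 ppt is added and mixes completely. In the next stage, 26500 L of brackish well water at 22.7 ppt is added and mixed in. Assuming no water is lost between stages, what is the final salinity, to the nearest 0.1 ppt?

Weighted by volume,
Initial salt = 3,620×24.5 = 88,690
After stage 1: salt = 88,690 + 5,380×4.9 = 115,052; volume = 9,000 L; S = 12.784 ppt
After stage 2: salt = 115,052 + 26,500×22.7 = 716,602; volume = 35,500 L
S = 716,602 / 35,500 = 20.186 ppt

20.2 ppt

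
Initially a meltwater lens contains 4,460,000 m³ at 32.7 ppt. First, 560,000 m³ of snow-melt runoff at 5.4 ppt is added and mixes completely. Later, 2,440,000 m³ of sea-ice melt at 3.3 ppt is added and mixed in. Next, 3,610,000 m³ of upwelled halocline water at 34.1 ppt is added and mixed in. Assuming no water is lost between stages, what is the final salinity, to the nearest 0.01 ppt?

25.30 ppt

Mass of salt is conserved:
Initial salt = 4,460,000×32.7 = 145,842,000
After stage 1: salt = 145,842,000 + 560,000×5.4 = 148,866,000; volume = 5,020,000 m³; S = 29.655 ppt
After stage 2: salt = 148,866,000 + 2,440,000×3.3 = 156,918,000; volume = 7,460,000 m³; S = 21.035 ppt
After stage 3: salt = 156,918,000 + 3,610,000×34.1 = 280,019,000; volume = 11,070,000 m³
S = 280,019,000 / 11,070,000 = 25.2953 ppt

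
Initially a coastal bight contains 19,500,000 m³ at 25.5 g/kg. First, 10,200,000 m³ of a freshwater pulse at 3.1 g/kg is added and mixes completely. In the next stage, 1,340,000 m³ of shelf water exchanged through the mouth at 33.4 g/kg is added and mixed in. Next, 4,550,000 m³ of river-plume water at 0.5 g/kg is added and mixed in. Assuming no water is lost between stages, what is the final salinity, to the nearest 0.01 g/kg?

Total salt / total volume:
Initial salt = 19,500,000×25.5 = 497,250,000
After stage 1: salt = 497,250,000 + 10,200,000×3.1 = 528,870,000; volume = 29,700,000 m³; S = 17.807 g/kg
After stage 2: salt = 528,870,000 + 1,340,000×33.4 = 573,626,000; volume = 31,040,000 m³; S = 18.48 g/kg
After stage 3: salt = 573,626,000 + 4,550,000×0.5 = 575,901,000; volume = 35,590,000 m³
S = 575,901,000 / 35,590,000 = 16.1815 g/kg

16.18 g/kg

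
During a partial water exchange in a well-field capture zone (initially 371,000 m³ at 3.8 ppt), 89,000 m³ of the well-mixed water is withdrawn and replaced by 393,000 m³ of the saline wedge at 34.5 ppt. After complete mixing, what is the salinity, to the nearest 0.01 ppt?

Remaining after removal: 282,000 m³ at 3.8 ppt (salt = 1,071,600)
After addition: salt = 1,071,600 + 393,000×34.5 = 14,630,100; volume = 675,000 m³
S = 14,630,100 / 675,000 = 21.6742 ppt

21.67 ppt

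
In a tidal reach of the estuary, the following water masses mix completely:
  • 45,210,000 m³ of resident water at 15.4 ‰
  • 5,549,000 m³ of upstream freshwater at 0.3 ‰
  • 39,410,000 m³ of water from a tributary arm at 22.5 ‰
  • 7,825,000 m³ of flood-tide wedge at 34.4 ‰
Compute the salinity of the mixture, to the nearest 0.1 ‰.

Salt balance:
salt = 45,210,000×15.4 + 5,549,000×0.3 + 39,410,000×22.5 + 7,825,000×34.4 = 696,234,000 + 1,664,700 + 886,725,000 + 269,180,000 = 1,853,803,700
volume = 45,210,000 + 5,549,000 + 39,410,000 + 7,825,000 = 97,994,000 m³
S = 1,853,803,700 / 97,994,000 = 18.918 ‰

18.9 ‰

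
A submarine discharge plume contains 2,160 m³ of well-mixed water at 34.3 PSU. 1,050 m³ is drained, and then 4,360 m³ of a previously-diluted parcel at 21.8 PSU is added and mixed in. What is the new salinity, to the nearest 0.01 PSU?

Remaining after removal: 1,110 m³ at 34.3 PSU (salt = 38,073)
After addition: salt = 38,073 + 4,360×21.8 = 133,121; volume = 5,470 m³
S = 133,121 / 5,470 = 24.3366 PSU

24.34 PSU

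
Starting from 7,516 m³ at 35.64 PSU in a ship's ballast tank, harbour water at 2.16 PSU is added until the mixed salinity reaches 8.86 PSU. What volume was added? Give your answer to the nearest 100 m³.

Salt balance: 7,516×35.64 + V×2.16 = (7,516+V)×8.86
267,870.24 + 2.16V = 66,591.76 + 8.86V
201,278.48 = 6.7V
V = 30,041.56 m³

30000 m³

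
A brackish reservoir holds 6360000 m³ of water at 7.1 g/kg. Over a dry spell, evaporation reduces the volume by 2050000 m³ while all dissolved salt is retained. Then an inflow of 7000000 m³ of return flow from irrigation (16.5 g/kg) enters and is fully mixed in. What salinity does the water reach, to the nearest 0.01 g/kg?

14.20 g/kg

After evaporation: salt = 6,360,000×7.1 = 45,156,000; volume = 6,360,000 − 2,050,000 = 4,310,000 m³
After mixing: salt = 45,156,000 + 7,000,000×16.5 = 160,656,000; volume = 4,310,000 + 7,000,000 = 11,310,000 m³
S = 160,656,000 / 11,310,000 = 14.2048 g/kg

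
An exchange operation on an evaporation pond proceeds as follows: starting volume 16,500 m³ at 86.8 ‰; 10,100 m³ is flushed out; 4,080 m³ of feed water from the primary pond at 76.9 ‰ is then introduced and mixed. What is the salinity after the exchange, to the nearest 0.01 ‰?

82.95 ‰

Remaining after removal: 6,400 m³ at 86.8 ‰ (salt = 555,520)
After addition: salt = 555,520 + 4,080×76.9 = 869,272; volume = 10,480 m³
S = 869,272 / 10,480 = 82.9458 ‰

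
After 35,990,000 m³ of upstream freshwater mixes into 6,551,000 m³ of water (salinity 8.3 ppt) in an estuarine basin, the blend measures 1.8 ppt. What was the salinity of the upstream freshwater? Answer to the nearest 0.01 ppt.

Salt balance: 6,551,000×8.3 + 35,990,000×S = 42,541,000×1.8
54,373,300 + 35,990,000·S = 76,573,800
S = (76,573,800 − 54,373,300) / 35,990,000 = 0.6169 ppt

0.62 ppt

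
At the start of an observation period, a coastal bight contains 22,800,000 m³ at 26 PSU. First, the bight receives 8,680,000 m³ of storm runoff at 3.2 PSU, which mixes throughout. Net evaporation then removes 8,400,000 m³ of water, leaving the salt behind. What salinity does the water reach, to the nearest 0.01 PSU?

26.89 PSU

After mixing: salt = 22,800,000×26 + 8,680,000×3.2 = 620,576,000; volume = 31,480,000 m³
After evaporation: salt unchanged = 620,576,000; volume = 31,480,000 − 8,400,000 = 23,080,000 m³
S = 620,576,000 / 23,080,000 = 26.888 PSU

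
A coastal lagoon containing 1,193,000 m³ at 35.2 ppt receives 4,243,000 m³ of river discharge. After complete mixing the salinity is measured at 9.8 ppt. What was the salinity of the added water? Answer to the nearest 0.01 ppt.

2.66 ppt

Salt balance: 1,193,000×35.2 + 4,243,000×S = 5,436,000×9.8
41,993,600 + 4,243,000·S = 53,272,800
S = (53,272,800 − 41,993,600) / 4,243,000 = 2.6583 ppt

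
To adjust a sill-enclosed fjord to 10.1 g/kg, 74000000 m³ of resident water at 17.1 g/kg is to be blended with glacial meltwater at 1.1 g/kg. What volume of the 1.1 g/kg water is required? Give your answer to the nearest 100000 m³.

57600000 m³

Salt balance: 74,000,000×17.1 + V×1.1 = (74,000,000+V)×10.1
1,265,400,000 + 1.1V = 747,400,000 + 10.1V
518,000,000 = 9V
V = 57,555,555.56 m³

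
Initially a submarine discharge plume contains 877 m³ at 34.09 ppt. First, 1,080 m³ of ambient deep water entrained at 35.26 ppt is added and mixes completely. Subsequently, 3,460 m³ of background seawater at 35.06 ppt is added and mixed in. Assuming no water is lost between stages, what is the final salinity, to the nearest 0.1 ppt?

Mass of salt is conserved:
Initial salt = 877×34.09 = 29,896.93
After stage 1: salt = 29,896.93 + 1,080×35.26 = 67,977.73; volume = 1,957 m³; S = 34.736 ppt
After stage 2: salt = 67,977.73 + 3,460×35.06 = 189,285.33; volume = 5,417 m³
S = 189,285.33 / 5,417 = 34.9428 ppt

34.9 ppt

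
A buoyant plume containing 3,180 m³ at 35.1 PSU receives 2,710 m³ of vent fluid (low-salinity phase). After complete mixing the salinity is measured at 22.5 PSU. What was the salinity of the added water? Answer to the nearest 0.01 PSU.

Salt balance: 3,180×35.1 + 2,710×S = 5,890×22.5
111,618 + 2,710·S = 132,525
S = (132,525 − 111,618) / 2,710 = 7.7148 PSU

7.71 PSU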